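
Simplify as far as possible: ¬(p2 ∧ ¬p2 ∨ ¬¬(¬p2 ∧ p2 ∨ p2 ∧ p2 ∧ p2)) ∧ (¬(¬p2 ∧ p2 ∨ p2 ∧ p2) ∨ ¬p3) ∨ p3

¬(p2 ∧ ¬p2 ∨ ¬¬(¬p2 ∧ p2 ∨ p2 ∧ p2 ∧ p2)) ∧ (¬(¬p2 ∧ p2 ∨ p2 ∧ p2) ∨ ¬p3) ∨ p3
= ¬(p2 ∧ ¬p2 ∨ ¬p2 ∧ p2 ∨ p2 ∧ p2 ∧ p2) ∧ (¬(¬p2 ∧ p2 ∨ p2 ∧ p2) ∨ ¬p3) ∨ p3
= ¬(p2 ∧ ¬p2 ∨ ¬p2 ∧ p2 ∨ p2 ∧ p2) ∧ (¬(¬p2 ∧ p2 ∨ p2 ∧ p2) ∨ ¬p3) ∨ p3
= ¬(¬p2 ∧ p2 ∨ p2 ∧ p2) ∧ (¬(¬p2 ∧ p2 ∨ p2 ∧ p2) ∨ ¬p3) ∨ p3
= ¬(¬p2 ∧ p2 ∨ p2 ∧ p2) ∨ p3
= ¬p2 ∨ p3

¬p2 ∨ p3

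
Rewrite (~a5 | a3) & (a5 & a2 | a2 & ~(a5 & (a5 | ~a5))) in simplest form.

(~a5 | a3) & a2

(~a5 | a3) & (a5 & a2 | a2 & ~(a5 & (a5 | ~a5)))
= (~a5 | a3) & (a5 & a2 | a2 & ~a5)   — complement / identity
= (~a5 | a3) & a2   — distribution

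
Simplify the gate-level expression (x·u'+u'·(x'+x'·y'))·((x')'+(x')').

u'·x

(x·u'+u'·(x'+x'·y'))·((x')'+(x')')
= (x·u'+u'·(x'+x'·y'))·(x')'   [idempotence]
= (x·u'+u'·x')·(x')'   [absorption]
= u'·(x')'   [distribution]
= u'·x   [double negation]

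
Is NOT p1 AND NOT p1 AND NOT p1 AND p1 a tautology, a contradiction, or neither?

NOT p1 AND NOT p1 AND NOT p1 AND p1
= NOT p1 AND NOT p1 AND p1   [idempotence]
= NOT p1 AND p1   [idempotence]
= FALSE   [complement]

contradiction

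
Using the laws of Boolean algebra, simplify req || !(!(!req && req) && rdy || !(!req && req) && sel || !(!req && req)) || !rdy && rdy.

req || !(!(!req && req) && rdy || !(!req && req) && sel || !(!req && req)) || !rdy && rdy
= req || !(!(!req && req) && rdy || !(!req && req)) || !rdy && rdy
= req || !(!(!req && req) && rdy || !(!req && req))
= req || !!(!req && req)
= req || !req && req
= req

req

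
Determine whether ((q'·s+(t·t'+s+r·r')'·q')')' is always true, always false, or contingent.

((q'·s+(t·t'+s+r·r')'·q')')'
= ((q'·s+(t·t'+s)'·q')')'   — complement / identity
= ((q'·s+s'·q')')'   — complement / identity
= ((q')')'   — distribution
= q'   — double negation
This depends on q, so it is not a constant.

contingent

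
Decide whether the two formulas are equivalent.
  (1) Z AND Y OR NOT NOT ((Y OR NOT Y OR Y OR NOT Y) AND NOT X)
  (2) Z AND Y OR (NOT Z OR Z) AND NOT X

Yes

E1: Z AND Y OR NOT NOT ((Y OR NOT Y OR Y OR NOT Y) AND NOT X)
    = Z AND Y OR NOT NOT ((Y OR NOT Y) AND NOT X)   (idempotence)
    = Z AND Y OR (Y OR NOT Y) AND NOT X   (double negation)
    = Z AND Y OR NOT X   (complement / identity)
E2: Z AND Y OR (NOT Z OR Z) AND NOT X
    = Z AND Y OR NOT X   (complement / identity)
Both reduce to Z AND Y OR NOT X, so they are equivalent.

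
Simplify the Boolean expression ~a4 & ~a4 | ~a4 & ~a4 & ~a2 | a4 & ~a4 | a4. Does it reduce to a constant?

~a4 & ~a4 | ~a4 & ~a4 & ~a2 | a4 & ~a4 | a4
= ~a4 & ~a4 | a4 & ~a4 | a4
= ~a4 | a4
= 1

1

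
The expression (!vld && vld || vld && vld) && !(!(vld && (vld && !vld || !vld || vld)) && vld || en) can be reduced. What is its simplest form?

(!vld && vld || vld && vld) && !(!(vld && (vld && !vld || !vld || vld)) && vld || en)
= vld && !(!(vld && (vld && !vld || !vld || vld)) && vld || en)   — distribution
= vld && !(!(vld && (!vld || vld)) && vld || en)   — complement / identity
= vld && !(!vld && vld || en)   — complement / identity
= vld && !en   — complement / identity

vld && !en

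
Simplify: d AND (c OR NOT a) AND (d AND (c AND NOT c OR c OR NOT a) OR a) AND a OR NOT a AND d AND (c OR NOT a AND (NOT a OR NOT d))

d AND (c OR NOT a) AND (d AND (c AND NOT c OR c OR NOT a) OR a) AND a OR NOT a AND d AND (c OR NOT a AND (NOT a OR NOT d))
= d AND (c OR NOT a) AND (d AND (c AND NOT c OR c OR NOT a) OR a) AND a OR NOT a AND d AND (c OR NOT a)
= d AND (c OR NOT a) AND (d AND (c OR NOT a) OR a) AND a OR NOT a AND d AND (c OR NOT a)
= d AND (c OR NOT a) AND a OR NOT a AND d AND (c OR NOT a)
= d AND (c OR NOT a)

d AND (c OR NOT a)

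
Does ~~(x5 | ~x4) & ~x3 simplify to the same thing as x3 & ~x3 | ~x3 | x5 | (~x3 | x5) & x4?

No

E1: ~~(x5 | ~x4) & ~x3
    = (x5 | ~x4) & ~x3   — double negation
E2: x3 & ~x3 | ~x3 | x5 | (~x3 | x5) & x4
    = x3 & ~x3 | ~x3 | x5   — absorption
    = ~x3 | x5   — complement / identity
These differ: at x3=1, x4=1, x5=1, E1 = 0 but E2 = 1.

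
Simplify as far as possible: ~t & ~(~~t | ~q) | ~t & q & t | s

~t & q | s

~t & ~(~~t | ~q) | ~t & q & t | s
= ~t & ~t & q | ~t & q & t | s   — De Morgan
= ~t & q | s   — distribution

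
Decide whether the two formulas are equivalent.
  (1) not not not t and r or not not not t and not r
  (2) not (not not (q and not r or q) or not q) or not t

E1: not not not t and r or not not not t and not r
    = not not not t
    = not t
E2: not (not not (q and not r or q) or not q) or not t
    = not (q and not r or q) and q or not t
    = not q and q or not t
    = not t
Both reduce to not t, so they are equivalent.

Yes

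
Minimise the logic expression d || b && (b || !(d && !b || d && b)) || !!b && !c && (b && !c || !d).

d || b && (b || !(d && !b || d && b)) || !!b && !c && (b && !c || !d)
= d || b && (b || !d) || !!b && !c && (b && !c || !d)   (distribution)
= d || b && (b || !d) || b && !c && (b && !c || !d)   (double negation)
= d || b && (b || !d) || b && !c   (absorption)
= d || b || b && !c   (absorption)
= d || b   (absorption)

d || b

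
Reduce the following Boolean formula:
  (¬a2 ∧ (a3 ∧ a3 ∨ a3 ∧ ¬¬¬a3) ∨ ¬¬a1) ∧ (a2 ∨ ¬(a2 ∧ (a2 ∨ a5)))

(¬a2 ∧ (a3 ∧ a3 ∨ a3 ∧ ¬¬¬a3) ∨ ¬¬a1) ∧ (a2 ∨ ¬(a2 ∧ (a2 ∨ a5)))
= (¬a2 ∧ (a3 ∧ a3 ∨ a3 ∧ ¬a3) ∨ ¬¬a1) ∧ (a2 ∨ ¬(a2 ∧ (a2 ∨ a5)))   — double negation
= (¬a2 ∧ (a3 ∧ a3 ∨ a3 ∧ ¬a3) ∨ ¬¬a1) ∧ (a2 ∨ ¬a2)   — absorption
= ¬a2 ∧ (a3 ∧ a3 ∨ a3 ∧ ¬a3) ∨ ¬¬a1   — complement / identity
= ¬a2 ∧ a3 ∨ ¬¬a1   — distribution
= ¬a2 ∧ a3 ∨ a1   — double negation

¬a2 ∧ a3 ∨ a1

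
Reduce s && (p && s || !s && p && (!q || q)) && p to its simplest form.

s && (p && s || !s && p && (!q || q)) && p
= s && (p && s || !s && p) && p   [complement / identity]
= s && p && (s || !s) && p   [distribution]
= s && p && p   [complement / identity]
= s && p   [idempotence]

s && p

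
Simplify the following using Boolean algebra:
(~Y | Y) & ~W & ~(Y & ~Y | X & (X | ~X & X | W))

(~Y | Y) & ~W & ~(Y & ~Y | X & (X | ~X & X | W))
= (~Y | Y) & ~W & ~(Y & ~Y | X & (X | W))   [complement / identity]
= (~Y | Y) & ~W & ~(Y & ~Y | X)   [absorption]
= (~Y | Y) & ~W & ~X   [complement / identity]
= ~W & ~X   [complement / identity]

~W & ~X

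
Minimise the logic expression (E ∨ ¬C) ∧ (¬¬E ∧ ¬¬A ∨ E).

E

(E ∨ ¬C) ∧ (¬¬E ∧ ¬¬A ∨ E)
= (E ∨ ¬C) ∧ (E ∧ ¬¬A ∨ E)   — double negation
= (E ∨ ¬C) ∧ (E ∧ A ∨ E)   — double negation
= (E ∨ ¬C) ∧ E   — absorption
= E   — absorption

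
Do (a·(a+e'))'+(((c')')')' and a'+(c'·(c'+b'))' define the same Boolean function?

E1: (a·(a+e'))'+(((c')')')'
    = (a·(a+e'))'+(c')'   (double negation)
    = a'+(c')'   (absorption)
    = a'+c   (double negation)
E2: a'+(c'·(c'+b'))'
    = a'+(c')'   (absorption)
    = a'+c   (double negation)
Both reduce to a'+c, so they are equivalent.

Yes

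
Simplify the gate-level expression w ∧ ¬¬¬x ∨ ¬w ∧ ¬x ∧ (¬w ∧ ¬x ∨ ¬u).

w ∧ ¬¬¬x ∨ ¬w ∧ ¬x ∧ (¬w ∧ ¬x ∨ ¬u)
= w ∧ ¬¬¬x ∨ ¬w ∧ ¬x   (absorption)
= w ∧ ¬x ∨ ¬w ∧ ¬x   (double negation)
= ¬x   (distribution)

¬x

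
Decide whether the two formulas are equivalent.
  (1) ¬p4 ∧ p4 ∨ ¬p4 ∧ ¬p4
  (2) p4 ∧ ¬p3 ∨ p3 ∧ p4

E1: ¬p4 ∧ p4 ∨ ¬p4 ∧ ¬p4
    = ¬p4   (distribution)
E2: p4 ∧ ¬p3 ∨ p3 ∧ p4
    = p4   (distribution)
These differ: at p3=0, p4=0, E1 = 1 but E2 = 0.

No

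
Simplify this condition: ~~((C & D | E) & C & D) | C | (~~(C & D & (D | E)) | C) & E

~~((C & D | E) & C & D) | C | (~~(C & D & (D | E)) | C) & E
= ~~(C & D) | C | (~~(C & D & (D | E)) | C) & E   — absorption
= ~~(C & D) | C | (~~(C & D) | C) & E   — absorption
= ~~(C & D) | C   — absorption
= C & D | C   — double negation
= C   — absorption

C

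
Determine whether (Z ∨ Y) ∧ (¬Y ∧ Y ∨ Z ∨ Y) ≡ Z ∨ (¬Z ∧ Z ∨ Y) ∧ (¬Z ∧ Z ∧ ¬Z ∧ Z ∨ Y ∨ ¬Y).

Yes

E1: (Z ∨ Y) ∧ (¬Y ∧ Y ∨ Z ∨ Y)
    = (Z ∨ Y) ∧ (Z ∨ Y)   (complement / identity)
    = Z ∨ Y   (idempotence)
E2: Z ∨ (¬Z ∧ Z ∨ Y) ∧ (¬Z ∧ Z ∧ ¬Z ∧ Z ∨ Y ∨ ¬Y)
    = Z ∨ (¬Z ∧ Z ∨ Y) ∧ (¬Z ∧ Z ∨ Y ∨ ¬Y)   (idempotence)
    = Z ∨ ¬Z ∧ Z ∨ Y   (absorption)
    = Z ∨ Y   (complement / identity)
Both reduce to Z ∨ Y, so they are equivalent.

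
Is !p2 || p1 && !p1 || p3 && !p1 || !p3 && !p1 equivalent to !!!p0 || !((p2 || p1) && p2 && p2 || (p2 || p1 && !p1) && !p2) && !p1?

E1: !p2 || p1 && !p1 || p3 && !p1 || !p3 && !p1
    = !p2 || p1 && !p1 || !p1
    = !p2 || !p1
E2: !!!p0 || !((p2 || p1) && p2 && p2 || (p2 || p1 && !p1) && !p2) && !p1
    = !p0 || !((p2 || p1) && p2 && p2 || (p2 || p1 && !p1) && !p2) && !p1
    = !p0 || !(p2 && p2 || (p2 || p1 && !p1) && !p2) && !p1
    = !p0 || !(p2 && p2 || p2 && !p2) && !p1
    = !p0 || !p2 && !p1
These differ: at p0=1, p1=1, p2=0, p3=0, E1 = 1 but E2 = 0.

No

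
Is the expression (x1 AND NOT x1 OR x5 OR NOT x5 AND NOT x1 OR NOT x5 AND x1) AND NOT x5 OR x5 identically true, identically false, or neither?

identically true

(x1 AND NOT x1 OR x5 OR NOT x5 AND NOT x1 OR NOT x5 AND x1) AND NOT x5 OR x5
= (x1 AND NOT x1 OR x5 OR NOT x5) AND NOT x5 OR x5   [distribution]
= (x5 OR NOT x5) AND NOT x5 OR x5   [complement / identity]
= NOT x5 OR x5   [complement / identity]
= TRUE   [complement]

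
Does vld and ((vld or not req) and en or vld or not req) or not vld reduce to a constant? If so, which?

vld and ((vld or not req) and en or vld or not req) or not vld
= vld and (vld or not req) or not vld   (absorption)
= vld or not vld   (absorption)
= True   (complement)

yes, True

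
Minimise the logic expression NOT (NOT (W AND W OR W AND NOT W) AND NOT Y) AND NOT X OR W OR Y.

NOT (NOT (W AND W OR W AND NOT W) AND NOT Y) AND NOT X OR W OR Y
= NOT (NOT W AND NOT Y) AND NOT X OR W OR Y   — distribution
= (W OR Y) AND NOT X OR W OR Y   — De Morgan
= W OR Y   — absorption

W OR Y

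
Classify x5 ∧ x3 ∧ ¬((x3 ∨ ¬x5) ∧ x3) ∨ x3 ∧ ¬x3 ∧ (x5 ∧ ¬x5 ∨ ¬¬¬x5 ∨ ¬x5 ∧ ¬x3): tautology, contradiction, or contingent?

contradiction

x5 ∧ x3 ∧ ¬((x3 ∨ ¬x5) ∧ x3) ∨ x3 ∧ ¬x3 ∧ (x5 ∧ ¬x5 ∨ ¬¬¬x5 ∨ ¬x5 ∧ ¬x3)
= x5 ∧ x3 ∧ ¬x3 ∨ x3 ∧ ¬x3 ∧ (x5 ∧ ¬x5 ∨ ¬¬¬x5 ∨ ¬x5 ∧ ¬x3)   [absorption]
= x5 ∧ x3 ∧ ¬x3 ∨ x3 ∧ ¬x3 ∧ (¬¬¬x5 ∨ ¬x5 ∧ ¬x3)   [complement / identity]
= x5 ∧ x3 ∧ ¬x3 ∨ x3 ∧ ¬x3 ∧ (¬x5 ∨ ¬x5 ∧ ¬x3)   [double negation]
= x5 ∧ x3 ∧ ¬x3 ∨ x3 ∧ ¬x3 ∧ ¬x5   [absorption]
= x3 ∧ ¬x3   [distribution]
= False   [complement]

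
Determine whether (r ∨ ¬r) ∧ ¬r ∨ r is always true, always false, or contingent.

always true

(r ∨ ¬r) ∧ ¬r ∨ r
= ¬r ∨ r   — complement / identity
= True   — complement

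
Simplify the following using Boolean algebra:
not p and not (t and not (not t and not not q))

not p and not (t and not (not t and not not q))
= not p and not (t and (t or not q))
= not p and not t

not p and not t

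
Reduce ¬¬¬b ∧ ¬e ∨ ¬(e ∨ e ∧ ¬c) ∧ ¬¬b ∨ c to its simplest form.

¬e ∨ c

¬¬¬b ∧ ¬e ∨ ¬(e ∨ e ∧ ¬c) ∧ ¬¬b ∨ c
= ¬¬¬b ∧ ¬e ∨ ¬(e ∨ e ∧ ¬c) ∧ b ∨ c   (double negation)
= ¬¬¬b ∧ ¬e ∨ ¬e ∧ b ∨ c   (absorption)
= ¬b ∧ ¬e ∨ ¬e ∧ b ∨ c   (double negation)
= ¬e ∨ c   (distribution)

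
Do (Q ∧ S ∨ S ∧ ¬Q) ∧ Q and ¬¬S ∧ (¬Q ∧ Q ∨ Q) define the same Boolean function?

E1: (Q ∧ S ∨ S ∧ ¬Q) ∧ Q
    = S ∧ Q
E2: ¬¬S ∧ (¬Q ∧ Q ∨ Q)
    = S ∧ (¬Q ∧ Q ∨ Q)
    = S ∧ Q
Both reduce to S ∧ Q, so they are equivalent.

Yes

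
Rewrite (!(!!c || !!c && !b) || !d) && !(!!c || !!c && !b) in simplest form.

(!(!!c || !!c && !b) || !d) && !(!!c || !!c && !b)
= !(!!c || !!c && !b)   [absorption]
= !!!c   [absorption]
= !c   [double negation]

!c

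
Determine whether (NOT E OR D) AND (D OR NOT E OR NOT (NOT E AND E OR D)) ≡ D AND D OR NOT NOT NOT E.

Yes

E1: (NOT E OR D) AND (D OR NOT E OR NOT (NOT E AND E OR D))
    = (NOT E OR D) AND (D OR NOT E OR NOT D)   — complement / identity
    = D OR NOT E AND (NOT E OR NOT D)   — distribution
    = D OR NOT E   — absorption
E2: D AND D OR NOT NOT NOT E
    = D AND D OR NOT E   — double negation
    = D OR NOT E   — idempotence
Both reduce to D OR NOT E, so they are equivalent.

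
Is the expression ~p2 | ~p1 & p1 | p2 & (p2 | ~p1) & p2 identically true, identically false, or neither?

identically true

~p2 | ~p1 & p1 | p2 & (p2 | ~p1) & p2
= ~p2 | ~p1 & p1 | p2 & p2
= ~p2 | ~p1 & p1 | p2
= ~p2 | p2
= 1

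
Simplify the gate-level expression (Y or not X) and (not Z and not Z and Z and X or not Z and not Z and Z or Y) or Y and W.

(Y or not X) and (not Z and not Z and Z and X or not Z and not Z and Z or Y) or Y and W
= (Y or not X) and (not Z and not Z and Z or Y) or Y and W   — absorption
= (Y or not X) and (not Z and Z or Y) or Y and W   — idempotence
= (Y or not X) and Y or Y and W   — complement / identity
= Y or Y and W   — absorption
= Y   — absorption

Y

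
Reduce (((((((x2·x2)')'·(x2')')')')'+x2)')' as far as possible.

1

(((((((x2·x2)')'·(x2')')')')'+x2)')'
= (((((x2·x2)'+x2')')'+x2)')'   [De Morgan]
= ((((x2'+x2')')'+x2)')'   [idempotence]
= ((x2'+x2')')'+x2   [double negation]
= ((x2')')'+x2   [idempotence]
= x2'+x2   [double negation]
= 1   [complement]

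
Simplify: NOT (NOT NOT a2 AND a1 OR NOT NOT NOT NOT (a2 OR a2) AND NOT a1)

NOT (NOT NOT a2 AND a1 OR NOT NOT NOT NOT (a2 OR a2) AND NOT a1)
= NOT (NOT NOT a2 AND a1 OR NOT NOT (a2 OR a2) AND NOT a1)   (double negation)
= NOT (NOT NOT a2 AND a1 OR NOT NOT a2 AND NOT a1)   (idempotence)
= NOT NOT NOT a2   (distribution)
= NOT a2   (double negation)

NOT a2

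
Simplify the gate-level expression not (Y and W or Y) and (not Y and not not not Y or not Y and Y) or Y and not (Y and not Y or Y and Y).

not Y

not (Y and W or Y) and (not Y and not not not Y or not Y and Y) or Y and not (Y and not Y or Y and Y)
= not (Y and W or Y) and (not Y and not not not Y or not Y and Y) or Y and not Y   (distribution)
= not (Y and W or Y) and (not Y and not Y or not Y and Y) or Y and not Y   (double negation)
= not Y and (not Y and not Y or not Y and Y) or Y and not Y   (absorption)
= not Y and not Y or Y and not Y   (distribution)
= not Y   (distribution)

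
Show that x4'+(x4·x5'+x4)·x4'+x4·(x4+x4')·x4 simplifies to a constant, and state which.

x4'+(x4·x5'+x4)·x4'+x4·(x4+x4')·x4
= x4'+x4·x4'+x4·(x4+x4')·x4   — absorption
= x4'+x4·x4'+x4·x4   — complement / identity
= x4'+x4   — distribution
= 1   — complement

1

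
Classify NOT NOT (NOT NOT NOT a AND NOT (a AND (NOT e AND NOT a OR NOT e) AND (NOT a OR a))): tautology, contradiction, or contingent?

NOT NOT (NOT NOT NOT a AND NOT (a AND (NOT e AND NOT a OR NOT e) AND (NOT a OR a)))
= NOT NOT (NOT NOT NOT a AND NOT (a AND (NOT e AND NOT a OR NOT e)))
= NOT NOT (NOT a AND NOT (a AND (NOT e AND NOT a OR NOT e)))
= NOT (a OR a AND (NOT e AND NOT a OR NOT e))
= NOT (a OR a AND NOT e)
= NOT a
This depends on a, so it is not a constant.

contingent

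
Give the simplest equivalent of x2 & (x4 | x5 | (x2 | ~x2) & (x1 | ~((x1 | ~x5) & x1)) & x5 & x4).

x2 & (x4 | x5)

x2 & (x4 | x5 | (x2 | ~x2) & (x1 | ~((x1 | ~x5) & x1)) & x5 & x4)
= x2 & (x4 | x5 | (x2 | ~x2) & (x1 | ~x1) & x5 & x4)   [absorption]
= x2 & (x4 | x5 | (x1 | ~x1) & x5 & x4)   [complement / identity]
= x2 & (x4 | x5 | x5 & x4)   [complement / identity]
= x2 & (x4 | x5)   [absorption]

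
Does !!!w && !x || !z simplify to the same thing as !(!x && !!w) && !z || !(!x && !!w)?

E1: !!!w && !x || !z
    = !w && !x || !z   [double negation]
E2: !(!x && !!w) && !z || !(!x && !!w)
    = !(!x && !!w)   [absorption]
    = x || !w   [De Morgan]
These differ: at w=1, x=1, z=1, E1 = 0 but E2 = 1.

No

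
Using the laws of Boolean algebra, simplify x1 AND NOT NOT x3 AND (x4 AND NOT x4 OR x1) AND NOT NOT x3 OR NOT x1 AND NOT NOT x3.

x1 AND NOT NOT x3 AND (x4 AND NOT x4 OR x1) AND NOT NOT x3 OR NOT x1 AND NOT NOT x3
= x1 AND NOT NOT x3 AND x1 AND NOT NOT x3 OR NOT x1 AND NOT NOT x3   (complement / identity)
= x1 AND NOT NOT x3 OR NOT x1 AND NOT NOT x3   (idempotence)
= NOT NOT x3   (distribution)
= x3   (double negation)

x3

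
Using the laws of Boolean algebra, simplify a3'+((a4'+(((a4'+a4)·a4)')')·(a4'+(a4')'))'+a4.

a3'+((a4'+(((a4'+a4)·a4)')')·(a4'+(a4')'))'+a4
= a3'+((a4'+(a4')')·(a4'+(a4')'))'+a4   — complement / identity
= a3'+(a4'+(a4')')'+a4   — idempotence
= a3'+a4·a4'+a4   — De Morgan
= a3'+a4   — complement / identity

a3'+a4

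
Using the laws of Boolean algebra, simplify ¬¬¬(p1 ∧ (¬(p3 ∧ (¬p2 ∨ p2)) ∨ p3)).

¬p1

¬¬¬(p1 ∧ (¬(p3 ∧ (¬p2 ∨ p2)) ∨ p3))
= ¬¬¬(p1 ∧ (¬p3 ∨ p3))   — complement / identity
= ¬¬¬p1   — complement / identity
= ¬p1   — double negation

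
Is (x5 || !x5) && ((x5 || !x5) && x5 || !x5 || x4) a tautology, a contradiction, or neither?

(x5 || !x5) && ((x5 || !x5) && x5 || !x5 || x4)
= (x5 || !x5) && (x5 || !x5 || x4)   — complement / identity
= x5 || !x5   — absorption
= true   — complement

tautology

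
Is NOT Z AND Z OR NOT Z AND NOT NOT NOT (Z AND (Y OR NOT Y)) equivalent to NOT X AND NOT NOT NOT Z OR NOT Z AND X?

Yes

E1: NOT Z AND Z OR NOT Z AND NOT NOT NOT (Z AND (Y OR NOT Y))
    = NOT Z AND Z OR NOT Z AND NOT NOT NOT Z
    = NOT Z AND Z OR NOT Z AND NOT Z
    = NOT Z
E2: NOT X AND NOT NOT NOT Z OR NOT Z AND X
    = NOT X AND NOT Z OR NOT Z AND X
    = NOT Z
Both reduce to NOT Z, so they are equivalent.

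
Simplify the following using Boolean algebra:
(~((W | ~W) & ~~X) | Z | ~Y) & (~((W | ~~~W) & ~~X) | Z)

(~((W | ~W) & ~~X) | Z | ~Y) & (~((W | ~~~W) & ~~X) | Z)
= (~((W | ~W) & ~~X) | Z | ~Y) & (~((W | ~W) & ~~X) | Z)   (double negation)
= ~((W | ~W) & ~~X) | Z   (absorption)
= ~~~X | Z   (complement / identity)
= ~X | Z   (double negation)

~X | Z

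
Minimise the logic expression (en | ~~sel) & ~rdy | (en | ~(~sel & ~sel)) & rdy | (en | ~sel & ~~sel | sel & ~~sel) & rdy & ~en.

en | sel

(en | ~~sel) & ~rdy | (en | ~(~sel & ~sel)) & rdy | (en | ~sel & ~~sel | sel & ~~sel) & rdy & ~en
= (en | ~~sel) & ~rdy | (en | ~(~sel & ~sel)) & rdy | (en | ~~sel) & rdy & ~en   [distribution]
= (en | ~~sel) & ~rdy | (en | ~~sel) & rdy | (en | ~~sel) & rdy & ~en   [idempotence]
= (en | ~~sel) & ~rdy | (en | ~~sel) & rdy   [absorption]
= en | ~~sel   [distribution]
= en | sel   [double negation]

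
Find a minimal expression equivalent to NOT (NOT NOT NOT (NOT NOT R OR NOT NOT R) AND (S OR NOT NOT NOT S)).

R

NOT (NOT NOT NOT (NOT NOT R OR NOT NOT R) AND (S OR NOT NOT NOT S))
= NOT (NOT NOT (NOT R AND NOT R) AND (S OR NOT NOT NOT S))
= NOT (NOT NOT (NOT R AND NOT R) AND (S OR NOT S))
= NOT NOT NOT (NOT R AND NOT R)
= NOT (NOT R AND NOT R)
= NOT NOT R
= R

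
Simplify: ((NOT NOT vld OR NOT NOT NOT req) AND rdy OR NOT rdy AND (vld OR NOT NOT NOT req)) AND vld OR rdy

vld OR rdy

((NOT NOT vld OR NOT NOT NOT req) AND rdy OR NOT rdy AND (vld OR NOT NOT NOT req)) AND vld OR rdy
= ((vld OR NOT NOT NOT req) AND rdy OR NOT rdy AND (vld OR NOT NOT NOT req)) AND vld OR rdy   (double negation)
= (vld OR NOT NOT NOT req) AND vld OR rdy   (distribution)
= (vld OR NOT req) AND vld OR rdy   (double negation)
= vld OR rdy   (absorption)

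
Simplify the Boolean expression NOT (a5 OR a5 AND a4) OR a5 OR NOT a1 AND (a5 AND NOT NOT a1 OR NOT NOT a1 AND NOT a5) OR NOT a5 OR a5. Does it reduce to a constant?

TRUE

NOT (a5 OR a5 AND a4) OR a5 OR NOT a1 AND (a5 AND NOT NOT a1 OR NOT NOT a1 AND NOT a5) OR NOT a5 OR a5
= NOT a5 OR a5 OR NOT a1 AND (a5 AND NOT NOT a1 OR NOT NOT a1 AND NOT a5) OR NOT a5 OR a5
= NOT a5 OR a5 OR NOT a1 AND NOT NOT a1 OR NOT a5 OR a5
= NOT a5 OR a5 OR NOT a1 AND a1 OR NOT a5 OR a5
= NOT a5 OR a5 OR NOT a5 OR a5
= NOT a5 OR a5
= TRUE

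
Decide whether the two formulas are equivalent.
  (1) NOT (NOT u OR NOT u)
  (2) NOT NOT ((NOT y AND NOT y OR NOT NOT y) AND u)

Yes

E1: NOT (NOT u OR NOT u)
    = u AND u
    = u
E2: NOT NOT ((NOT y AND NOT y OR NOT NOT y) AND u)
    = NOT NOT ((NOT y OR NOT NOT y) AND u)
    = NOT NOT ((NOT y OR y) AND u)
    = (NOT y OR y) AND u
    = u
Both reduce to u, so they are equivalent.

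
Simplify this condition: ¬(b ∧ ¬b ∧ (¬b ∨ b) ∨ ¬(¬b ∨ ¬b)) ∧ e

¬(b ∧ ¬b ∧ (¬b ∨ b) ∨ ¬(¬b ∨ ¬b)) ∧ e
= ¬(b ∧ ¬b ∧ (¬b ∨ b) ∨ b ∧ b) ∧ e   — De Morgan
= ¬(b ∧ ¬b ∨ b ∧ b) ∧ e   — complement / identity
= ¬b ∧ e   — distribution

¬b ∧ e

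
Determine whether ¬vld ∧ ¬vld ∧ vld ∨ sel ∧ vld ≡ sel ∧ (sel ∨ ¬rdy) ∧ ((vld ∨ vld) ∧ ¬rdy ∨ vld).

E1: ¬vld ∧ ¬vld ∧ vld ∨ sel ∧ vld
    = ¬vld ∧ vld ∨ sel ∧ vld   [idempotence]
    = sel ∧ vld   [complement / identity]
E2: sel ∧ (sel ∨ ¬rdy) ∧ ((vld ∨ vld) ∧ ¬rdy ∨ vld)
    = sel ∧ (sel ∨ ¬rdy) ∧ (vld ∧ ¬rdy ∨ vld)   [idempotence]
    = sel ∧ (vld ∧ ¬rdy ∨ vld)   [absorption]
    = sel ∧ vld   [absorption]
Both reduce to sel ∧ vld, so they are equivalent.

Yes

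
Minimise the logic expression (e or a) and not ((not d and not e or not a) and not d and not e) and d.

(e or a) and d

(e or a) and not ((not d and not e or not a) and not d and not e) and d
= (e or a) and not (not d and not e) and d   (absorption)
= (e or a) and (d or e) and d   (De Morgan)
= (e or a) and d   (absorption)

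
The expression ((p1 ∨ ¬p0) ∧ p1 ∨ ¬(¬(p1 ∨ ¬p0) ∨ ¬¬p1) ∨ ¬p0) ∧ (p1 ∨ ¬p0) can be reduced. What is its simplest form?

((p1 ∨ ¬p0) ∧ p1 ∨ ¬(¬(p1 ∨ ¬p0) ∨ ¬¬p1) ∨ ¬p0) ∧ (p1 ∨ ¬p0)
= ((p1 ∨ ¬p0) ∧ p1 ∨ (p1 ∨ ¬p0) ∧ ¬p1 ∨ ¬p0) ∧ (p1 ∨ ¬p0)   (De Morgan)
= ¬p0 ∨ ((p1 ∨ ¬p0) ∧ p1 ∨ (p1 ∨ ¬p0) ∧ ¬p1) ∧ p1   (distribution)
= ¬p0 ∨ (p1 ∨ ¬p0) ∧ p1   (distribution)
= ¬p0 ∨ p1   (absorption)

¬p0 ∨ p1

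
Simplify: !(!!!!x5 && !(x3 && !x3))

!x5

!(!!!!x5 && !(x3 && !x3))
= !(!!x5 && !(x3 && !x3))   [double negation]
= !x5 || x3 && !x3   [De Morgan]
= !x5   [complement / identity]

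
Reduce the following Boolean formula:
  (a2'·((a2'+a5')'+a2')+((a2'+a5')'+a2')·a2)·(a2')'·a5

a2·a5

(a2'·((a2'+a5')'+a2')+((a2'+a5')'+a2')·a2)·(a2')'·a5
= (a2'·((a2'+a5')'+a2')+((a2'+a5')'+a2')·a2)·a2·a5
= ((a2'+a5')'+a2')·a2·a5
= (a2·a5+a2')·a2·a5
= a2·a5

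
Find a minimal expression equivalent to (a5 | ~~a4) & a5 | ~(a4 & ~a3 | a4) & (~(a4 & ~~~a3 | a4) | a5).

a5 | ~a4

(a5 | ~~a4) & a5 | ~(a4 & ~a3 | a4) & (~(a4 & ~~~a3 | a4) | a5)
= (a5 | a4) & a5 | ~(a4 & ~a3 | a4) & (~(a4 & ~~~a3 | a4) | a5)
= a5 | ~(a4 & ~a3 | a4) & (~(a4 & ~~~a3 | a4) | a5)
= a5 | ~(a4 & ~a3 | a4) & (~(a4 & ~a3 | a4) | a5)
= a5 | ~(a4 & ~a3 | a4)
= a5 | ~a4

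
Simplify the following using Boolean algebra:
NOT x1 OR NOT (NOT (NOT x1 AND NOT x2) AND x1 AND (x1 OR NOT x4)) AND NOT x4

NOT x1 OR NOT (NOT (NOT x1 AND NOT x2) AND x1 AND (x1 OR NOT x4)) AND NOT x4
= NOT x1 OR NOT ((x1 OR x2) AND x1 AND (x1 OR NOT x4)) AND NOT x4
= NOT x1 OR NOT (x1 AND (x1 OR NOT x4)) AND NOT x4
= NOT x1 OR NOT x1 AND NOT x4
= NOT x1

NOT x1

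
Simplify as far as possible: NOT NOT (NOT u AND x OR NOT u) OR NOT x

NOT u OR NOT x

NOT NOT (NOT u AND x OR NOT u) OR NOT x
= NOT NOT NOT u OR NOT x   (absorption)
= NOT u OR NOT x   (double negation)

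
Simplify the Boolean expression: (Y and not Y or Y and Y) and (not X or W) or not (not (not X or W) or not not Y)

(Y and not Y or Y and Y) and (not X or W) or not (not (not X or W) or not not Y)
= (Y and not Y or Y and Y) and (not X or W) or (not X or W) and not Y   — De Morgan
= Y and (not X or W) or (not X or W) and not Y   — distribution
= not X or W   — distribution

not X or W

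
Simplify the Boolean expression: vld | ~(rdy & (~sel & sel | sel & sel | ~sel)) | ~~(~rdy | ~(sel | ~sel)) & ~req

vld | ~rdy

vld | ~(rdy & (~sel & sel | sel & sel | ~sel)) | ~~(~rdy | ~(sel | ~sel)) & ~req
= vld | ~(rdy & (sel | ~sel)) | ~~(~rdy | ~(sel | ~sel)) & ~req
= vld | ~(rdy & (sel | ~sel)) | ~(rdy & (sel | ~sel)) & ~req
= vld | ~(rdy & (sel | ~sel))
= vld | ~rdy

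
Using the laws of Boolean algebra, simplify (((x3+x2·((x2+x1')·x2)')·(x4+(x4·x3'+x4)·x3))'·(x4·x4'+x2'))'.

x3·x4+x2

(((x3+x2·((x2+x1')·x2)')·(x4+(x4·x3'+x4)·x3))'·(x4·x4'+x2'))'
= (((x3+x2·((x2+x1')·x2)')·(x4+x4·x3))'·(x4·x4'+x2'))'   [absorption]
= (((x3+x2·x2')·(x4+x4·x3))'·(x4·x4'+x2'))'   [absorption]
= (((x3+x2·x2')·(x4+x4·x3))'·x2')'   [complement / identity]
= ((x3·(x4+x4·x3))'·x2')'   [complement / identity]
= ((x3·x4)'·x2')'   [absorption]
= x3·x4+x2   [De Morgan]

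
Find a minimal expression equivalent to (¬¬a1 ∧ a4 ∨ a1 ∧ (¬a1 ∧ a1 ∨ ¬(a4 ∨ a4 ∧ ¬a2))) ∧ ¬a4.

(¬¬a1 ∧ a4 ∨ a1 ∧ (¬a1 ∧ a1 ∨ ¬(a4 ∨ a4 ∧ ¬a2))) ∧ ¬a4
= (¬¬a1 ∧ a4 ∨ a1 ∧ (¬a1 ∧ a1 ∨ ¬a4)) ∧ ¬a4   [absorption]
= (a1 ∧ a4 ∨ a1 ∧ (¬a1 ∧ a1 ∨ ¬a4)) ∧ ¬a4   [double negation]
= (a1 ∧ a4 ∨ a1 ∧ ¬a4) ∧ ¬a4   [complement / identity]
= a1 ∧ ¬a4   [distribution]

a1 ∧ ¬a4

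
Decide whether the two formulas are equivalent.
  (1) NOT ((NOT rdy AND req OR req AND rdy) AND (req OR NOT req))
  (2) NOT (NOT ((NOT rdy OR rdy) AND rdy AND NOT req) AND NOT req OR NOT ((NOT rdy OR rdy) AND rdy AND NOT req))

No

E1: NOT ((NOT rdy AND req OR req AND rdy) AND (req OR NOT req))
    = NOT (req AND (req OR NOT req))   — distribution
    = NOT req   — complement / identity
E2: NOT (NOT ((NOT rdy OR rdy) AND rdy AND NOT req) AND NOT req OR NOT ((NOT rdy OR rdy) AND rdy AND NOT req))
    = NOT NOT ((NOT rdy OR rdy) AND rdy AND NOT req)   — absorption
    = (NOT rdy OR rdy) AND rdy AND NOT req   — double negation
    = rdy AND NOT req   — complement / identity
These differ: at rdy=0, req=0, E1 = 1 but E2 = 0.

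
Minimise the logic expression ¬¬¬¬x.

x

¬¬¬¬x
= ¬¬x   [double negation]
= x   [double negation]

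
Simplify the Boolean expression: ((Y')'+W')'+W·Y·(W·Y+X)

((Y')'+W')'+W·Y·(W·Y+X)
= ((Y')'+W')'+W·Y   (absorption)
= Y'·W+W·Y   (De Morgan)
= W   (distribution)

W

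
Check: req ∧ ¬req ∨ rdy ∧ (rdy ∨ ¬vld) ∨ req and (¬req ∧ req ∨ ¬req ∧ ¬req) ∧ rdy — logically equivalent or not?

No

E1: req ∧ ¬req ∨ rdy ∧ (rdy ∨ ¬vld) ∨ req
    = rdy ∧ (rdy ∨ ¬vld) ∨ req   — complement / identity
    = rdy ∨ req   — absorption
E2: (¬req ∧ req ∨ ¬req ∧ ¬req) ∧ rdy
    = ¬req ∧ rdy   — distribution
These differ: at rdy=0, req=1, vld=0, E1 = 1 but E2 = 0.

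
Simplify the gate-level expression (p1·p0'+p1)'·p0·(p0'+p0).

(p1·p0'+p1)'·p0·(p0'+p0)
= p1'·p0·(p0'+p0)   (absorption)
= p1'·p0   (complement / identity)

p1'·p0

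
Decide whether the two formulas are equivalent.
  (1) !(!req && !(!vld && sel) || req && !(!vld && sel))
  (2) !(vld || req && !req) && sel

E1: !(!req && !(!vld && sel) || req && !(!vld && sel))
    = !!(!vld && sel)
    = !vld && sel
E2: !(vld || req && !req) && sel
    = !vld && sel
Both reduce to !vld && sel, so they are equivalent.

Yes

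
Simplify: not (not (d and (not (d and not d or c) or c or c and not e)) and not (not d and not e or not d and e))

not (not (d and (not (d and not d or c) or c or c and not e)) and not (not d and not e or not d and e))
= not (not (d and (not (d and not d or c) or c)) and not (not d and not e or not d and e))   [absorption]
= d and (not (d and not d or c) or c) or not d and not e or not d and e   [De Morgan]
= d and (not c or c) or not d and not e or not d and e   [complement / identity]
= d and (not c or c) or not d   [distribution]
= d or not d   [complement / identity]
= True   [complement]

True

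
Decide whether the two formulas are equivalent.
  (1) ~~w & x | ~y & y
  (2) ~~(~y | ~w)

No

E1: ~~w & x | ~y & y
    = w & x | ~y & y
    = w & x
E2: ~~(~y | ~w)
    = ~y | ~w
These differ: at w=0, x=0, y=0, E1 = 0 but E2 = 1.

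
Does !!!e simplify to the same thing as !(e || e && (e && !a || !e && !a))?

Yes

E1: !!!e
    = !e   — double negation
E2: !(e || e && (e && !a || !e && !a))
    = !(e || e && !a)   — distribution
    = !e   — absorption
Both reduce to !e, so they are equivalent.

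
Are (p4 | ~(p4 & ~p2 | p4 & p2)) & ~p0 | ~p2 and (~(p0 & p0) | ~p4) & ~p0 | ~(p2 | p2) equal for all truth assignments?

E1: (p4 | ~(p4 & ~p2 | p4 & p2)) & ~p0 | ~p2
    = (p4 | ~p4) & ~p0 | ~p2   [distribution]
    = ~p0 | ~p2   [complement / identity]
E2: (~(p0 & p0) | ~p4) & ~p0 | ~(p2 | p2)
    = (~(p0 & p0) | ~p4) & ~p0 | ~p2   [idempotence]
    = (~p0 | ~p4) & ~p0 | ~p2   [idempotence]
    = ~p0 | ~p2   [absorption]
Both reduce to ~p0 | ~p2, so they are equivalent.

Yes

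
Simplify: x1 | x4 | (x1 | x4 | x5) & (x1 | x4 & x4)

x1 | x4

x1 | x4 | (x1 | x4 | x5) & (x1 | x4 & x4)
= x1 | x4 | (x1 | x4 | x5) & (x1 | x4)
= x1 | x4 | x1 | x4
= x1 | x4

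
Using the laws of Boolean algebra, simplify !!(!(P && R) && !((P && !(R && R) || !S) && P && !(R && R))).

!P

!!(!(P && R) && !((P && !(R && R) || !S) && P && !(R && R)))
= !!(!(P && R) && !(P && !(R && R)))   — absorption
= !!(!(P && R) && !(P && !R))   — idempotence
= !(P && R || P && !R)   — De Morgan
= !P   — distribution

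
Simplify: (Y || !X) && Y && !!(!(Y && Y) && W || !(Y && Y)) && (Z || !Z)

(Y || !X) && Y && !!(!(Y && Y) && W || !(Y && Y)) && (Z || !Z)
= (Y || !X) && Y && !!(!(Y && Y) && W || !(Y && Y))   — complement / identity
= Y && !!(!(Y && Y) && W || !(Y && Y))   — absorption
= Y && !!!(Y && Y)   — absorption
= Y && !(Y && Y)   — double negation
= Y && !Y   — idempotence
= false   — complement

false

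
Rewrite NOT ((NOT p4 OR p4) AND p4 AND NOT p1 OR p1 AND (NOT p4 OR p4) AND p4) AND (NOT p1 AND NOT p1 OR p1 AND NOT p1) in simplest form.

NOT ((NOT p4 OR p4) AND p4 AND NOT p1 OR p1 AND (NOT p4 OR p4) AND p4) AND (NOT p1 AND NOT p1 OR p1 AND NOT p1)
= NOT ((NOT p4 OR p4) AND p4) AND (NOT p1 AND NOT p1 OR p1 AND NOT p1)   (distribution)
= NOT ((NOT p4 OR p4) AND p4) AND NOT p1   (distribution)
= NOT p4 AND NOT p1   (complement / identity)

NOT p4 AND NOT p1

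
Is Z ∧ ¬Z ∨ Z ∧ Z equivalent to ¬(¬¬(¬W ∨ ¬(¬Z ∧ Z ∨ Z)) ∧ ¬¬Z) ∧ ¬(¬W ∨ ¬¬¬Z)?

E1: Z ∧ ¬Z ∨ Z ∧ Z
    = Z
E2: ¬(¬¬(¬W ∨ ¬(¬Z ∧ Z ∨ Z)) ∧ ¬¬Z) ∧ ¬(¬W ∨ ¬¬¬Z)
    = (¬(¬W ∨ ¬(¬Z ∧ Z ∨ Z)) ∨ ¬Z) ∧ ¬(¬W ∨ ¬¬¬Z)
    = (¬(¬W ∨ ¬(¬Z ∧ Z ∨ Z)) ∨ ¬Z) ∧ ¬(¬W ∨ ¬Z)
    = (¬(¬W ∨ ¬Z) ∨ ¬Z) ∧ ¬(¬W ∨ ¬Z)
    = ¬(¬W ∨ ¬Z)
    = W ∧ Z
These differ: at W=0, Z=1, E1 = 1 but E2 = 0.

No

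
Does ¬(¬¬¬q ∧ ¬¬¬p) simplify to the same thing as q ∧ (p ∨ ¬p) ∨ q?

E1: ¬(¬¬¬q ∧ ¬¬¬p)
    = ¬(¬¬¬q ∧ ¬p)
    = ¬¬q ∨ p
    = q ∨ p
E2: q ∧ (p ∨ ¬p) ∨ q
    = q ∨ q
    = q
These differ: at p=1, q=0, E1 = 1 but E2 = 0.

No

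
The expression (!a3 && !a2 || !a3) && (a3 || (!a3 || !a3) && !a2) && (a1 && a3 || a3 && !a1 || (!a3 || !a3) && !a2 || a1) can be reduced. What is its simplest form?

!a3 && !a2

(!a3 && !a2 || !a3) && (a3 || (!a3 || !a3) && !a2) && (a1 && a3 || a3 && !a1 || (!a3 || !a3) && !a2 || a1)
= (!a3 && !a2 || !a3) && (a3 || (!a3 || !a3) && !a2) && (a3 || (!a3 || !a3) && !a2 || a1)
= (!a3 && !a2 || !a3) && (a3 || (!a3 || !a3) && !a2)
= (!a3 && !a2 || !a3) && (a3 || !a3 && !a2)
= !a3 && a3 || !a3 && !a2
= !a3 && !a2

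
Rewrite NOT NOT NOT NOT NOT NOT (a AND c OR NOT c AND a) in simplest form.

NOT NOT NOT NOT NOT NOT (a AND c OR NOT c AND a)
= NOT NOT NOT NOT (a AND c OR NOT c AND a)   — double negation
= NOT NOT NOT NOT a   — distribution
= NOT NOT a   — double negation
= a   — double negation

a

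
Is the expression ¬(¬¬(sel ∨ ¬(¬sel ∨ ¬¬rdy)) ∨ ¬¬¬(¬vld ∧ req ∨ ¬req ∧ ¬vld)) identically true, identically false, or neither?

¬(¬¬(sel ∨ ¬(¬sel ∨ ¬¬rdy)) ∨ ¬¬¬(¬vld ∧ req ∨ ¬req ∧ ¬vld))
= ¬(¬¬(sel ∨ sel ∧ ¬rdy) ∨ ¬¬¬(¬vld ∧ req ∨ ¬req ∧ ¬vld))   (De Morgan)
= ¬(¬¬sel ∨ ¬¬¬(¬vld ∧ req ∨ ¬req ∧ ¬vld))   (absorption)
= ¬sel ∧ ¬¬(¬vld ∧ req ∨ ¬req ∧ ¬vld)   (De Morgan)
= ¬sel ∧ ¬¬¬vld   (distribution)
= ¬sel ∧ ¬vld   (double negation)
This depends on sel, vld, so it is not a constant.

neither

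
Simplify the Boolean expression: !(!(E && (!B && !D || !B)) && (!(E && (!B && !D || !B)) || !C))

E && !B

!(!(E && (!B && !D || !B)) && (!(E && (!B && !D || !B)) || !C))
= !!(E && (!B && !D || !B))   (absorption)
= !!(E && !B)   (absorption)
= E && !B   (double negation)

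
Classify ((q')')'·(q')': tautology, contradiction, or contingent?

((q')')'·(q')'
= ((q')')'·q   (double negation)
= q'·q   (double negation)
= 0   (complement)

contradiction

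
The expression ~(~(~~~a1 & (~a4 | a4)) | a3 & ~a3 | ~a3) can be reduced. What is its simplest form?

~(~(~~~a1 & (~a4 | a4)) | a3 & ~a3 | ~a3)
= ~(~~~~a1 | a3 & ~a3 | ~a3)   [complement / identity]
= ~(~~~~a1 | ~a3)   [complement / identity]
= ~~~a1 & a3   [De Morgan]
= ~a1 & a3   [double negation]

~a1 & a3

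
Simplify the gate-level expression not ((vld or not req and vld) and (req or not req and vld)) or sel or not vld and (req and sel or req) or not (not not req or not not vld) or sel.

not ((vld or not req and vld) and (req or not req and vld)) or sel or not vld and (req and sel or req) or not (not not req or not not vld) or sel
= not (not req and vld or vld and req) or sel or not vld and (req and sel or req) or not (not not req or not not vld) or sel
= not (not req and vld or vld and req) or sel or not vld and (req and sel or req) or not req and not vld or sel
= not vld or sel or not vld and (req and sel or req) or not req and not vld or sel
= not vld or sel or not vld and req or not req and not vld or sel
= not vld or sel or not vld or sel
= not vld or sel

not vld or sel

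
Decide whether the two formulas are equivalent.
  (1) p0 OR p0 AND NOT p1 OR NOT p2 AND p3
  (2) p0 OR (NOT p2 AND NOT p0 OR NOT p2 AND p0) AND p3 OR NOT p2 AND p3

E1: p0 OR p0 AND NOT p1 OR NOT p2 AND p3
    = p0 OR NOT p2 AND p3
E2: p0 OR (NOT p2 AND NOT p0 OR NOT p2 AND p0) AND p3 OR NOT p2 AND p3
    = p0 OR NOT p2 AND p3 OR NOT p2 AND p3
    = p0 OR NOT p2 AND p3
Both reduce to p0 OR NOT p2 AND p3, so they are equivalent.

Yes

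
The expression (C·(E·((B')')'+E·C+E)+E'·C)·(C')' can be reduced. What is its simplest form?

C

(C·(E·((B')')'+E·C+E)+E'·C)·(C')'
= (C·(E·((B')')'+E)+E'·C)·(C')'   — absorption
= (C·(E·B'+E)+E'·C)·(C')'   — double negation
= (C·E+E'·C)·(C')'   — absorption
= (C·E+E'·C)·C   — double negation
= C·C   — distribution
= C   — idempotence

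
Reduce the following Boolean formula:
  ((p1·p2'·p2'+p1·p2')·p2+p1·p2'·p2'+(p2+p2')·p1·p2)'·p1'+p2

((p1·p2'·p2'+p1·p2')·p2+p1·p2'·p2'+(p2+p2')·p1·p2)'·p1'+p2
= (p1·p2'·p2+p1·p2'·p2'+(p2+p2')·p1·p2)'·p1'+p2   (absorption)
= (p1·p2'·p2+p1·p2'·p2'+p1·p2)'·p1'+p2   (complement / identity)
= (p1·p2'+p1·p2)'·p1'+p2   (distribution)
= p1'·p1'+p2   (distribution)
= p1'+p2   (idempotence)

p1'+p2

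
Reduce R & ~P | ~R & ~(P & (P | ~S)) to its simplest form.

~P

R & ~P | ~R & ~(P & (P | ~S))
= R & ~P | ~R & ~P   — absorption
= ~P   — distribution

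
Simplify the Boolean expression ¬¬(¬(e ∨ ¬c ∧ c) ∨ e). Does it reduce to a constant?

¬¬(¬(e ∨ ¬c ∧ c) ∨ e)
= ¬¬(¬e ∨ e)   — complement / identity
= ¬e ∨ e   — double negation
= True   — complement

True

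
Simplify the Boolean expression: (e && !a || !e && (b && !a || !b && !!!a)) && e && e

!a && e

(e && !a || !e && (b && !a || !b && !!!a)) && e && e
= (e && !a || !e && (b && !a || !b && !a)) && e && e   — double negation
= (e && !a || !e && !a) && e && e   — distribution
= (e && !a || !e && !a) && e   — idempotence
= !a && e   — distribution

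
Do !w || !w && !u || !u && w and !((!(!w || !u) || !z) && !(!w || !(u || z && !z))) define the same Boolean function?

E1: !w || !w && !u || !u && w
    = !w || !u
E2: !((!(!w || !u) || !z) && !(!w || !(u || z && !z)))
    = !((!(!w || !u) || !z) && !(!w || !u))
    = !!(!w || !u)
    = !w || !u
Both reduce to !w || !u, so they are equivalent.

Yes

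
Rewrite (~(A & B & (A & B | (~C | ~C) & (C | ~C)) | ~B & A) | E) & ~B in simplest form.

(~(A & B & (A & B | (~C | ~C) & (C | ~C)) | ~B & A) | E) & ~B
= (~(A & B & (A & B | ~C | ~C) | ~B & A) | E) & ~B   — complement / identity
= (~(A & B & (A & B | ~C) | ~B & A) | E) & ~B   — idempotence
= (~(A & B | ~B & A) | E) & ~B   — absorption
= (~A | E) & ~B   — distribution

(~A | E) & ~B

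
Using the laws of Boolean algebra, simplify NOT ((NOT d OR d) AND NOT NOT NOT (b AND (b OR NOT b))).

b

NOT ((NOT d OR d) AND NOT NOT NOT (b AND (b OR NOT b)))
= NOT ((NOT d OR d) AND NOT (b AND (b OR NOT b)))   (double negation)
= NOT ((NOT d OR d) AND NOT b)   (complement / identity)
= NOT NOT b   (complement / identity)
= b   (double negation)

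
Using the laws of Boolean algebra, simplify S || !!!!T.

S || T

S || !!!!T
= S || !!T
= S || T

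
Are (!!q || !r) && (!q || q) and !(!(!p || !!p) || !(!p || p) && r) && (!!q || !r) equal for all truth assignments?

E1: (!!q || !r) && (!q || q)
    = !!q || !r   — complement / identity
    = q || !r   — double negation
E2: !(!(!p || !!p) || !(!p || p) && r) && (!!q || !r)
    = !(!(!p || !!p) || !(!p || p) && r) && (q || !r)   — double negation
    = !(!(!p || p) || !(!p || p) && r) && (q || !r)   — double negation
    = !!(!p || p) && (q || !r)   — absorption
    = (!p || p) && (q || !r)   — double negation
    = q || !r   — complement / identity
Both reduce to q || !r, so they are equivalent.

Yes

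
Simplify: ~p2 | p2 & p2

~p2 | p2 & p2
= ~p2 | p2   [idempotence]
= 1   [complement]

1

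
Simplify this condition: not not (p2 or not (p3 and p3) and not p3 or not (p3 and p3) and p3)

not not (p2 or not (p3 and p3) and not p3 or not (p3 and p3) and p3)
= not not (p2 or not (p3 and p3))   (distribution)
= not not (p2 or not p3)   (idempotence)
= p2 or not p3   (double negation)

p2 or not p3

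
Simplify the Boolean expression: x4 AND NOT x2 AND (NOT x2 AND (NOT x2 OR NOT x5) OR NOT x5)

x4 AND NOT x2

x4 AND NOT x2 AND (NOT x2 AND (NOT x2 OR NOT x5) OR NOT x5)
= x4 AND NOT x2 AND (NOT x2 OR NOT x5)   — absorption
= x4 AND NOT x2   — absorption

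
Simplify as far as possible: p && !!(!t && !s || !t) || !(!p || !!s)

p && !!(!t && !s || !t) || !(!p || !!s)
= p && !!(!t && !s || !t) || p && !s   (De Morgan)
= p && !!!t || p && !s   (absorption)
= p && !t || p && !s   (double negation)
= p && (!t || !s)   (distribution)

p && (!t || !s)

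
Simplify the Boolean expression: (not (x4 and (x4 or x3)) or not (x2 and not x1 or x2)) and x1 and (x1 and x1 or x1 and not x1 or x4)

(not x4 or not x2) and x1

(not (x4 and (x4 or x3)) or not (x2 and not x1 or x2)) and x1 and (x1 and x1 or x1 and not x1 or x4)
= (not (x4 and (x4 or x3)) or not (x2 and not x1 or x2)) and x1 and (x1 or x4)   (distribution)
= (not (x4 and (x4 or x3)) or not x2) and x1 and (x1 or x4)   (absorption)
= (not x4 or not x2) and x1 and (x1 or x4)   (absorption)
= (not x4 or not x2) and x1   (absorption)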